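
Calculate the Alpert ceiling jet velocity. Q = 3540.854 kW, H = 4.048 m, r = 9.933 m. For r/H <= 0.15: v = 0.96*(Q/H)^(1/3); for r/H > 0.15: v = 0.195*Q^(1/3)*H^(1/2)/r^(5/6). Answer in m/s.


r/H = 9.933 / 4.048 = 2.4538
r/H > 0.15, so v = 0.195*Q^(1/3)*H^(1/2)/r^(5/6)
Q^(1/3) = 15.242
H^(1/2) = 2.0120
r^(5/6) = 6.7749
v = 0.195 * 15.242 * 2.0120 / 6.7749 = 0.88265 m/s

0.88265 m/s


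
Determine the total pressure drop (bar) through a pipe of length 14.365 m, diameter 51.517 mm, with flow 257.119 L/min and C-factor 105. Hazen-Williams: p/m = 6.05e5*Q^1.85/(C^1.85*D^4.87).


Q^1.85 = 28757
C^1.85 = 5485.3
D^4.87 = 2.1737e+08
p/m = 0.014592 bar/m
p_total = 0.014592 * 14.365 = 0.20961 bar

0.20961 bar


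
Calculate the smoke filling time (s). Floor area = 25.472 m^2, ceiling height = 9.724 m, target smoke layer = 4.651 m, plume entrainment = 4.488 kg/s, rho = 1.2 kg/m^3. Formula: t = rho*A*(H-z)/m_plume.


H - z = 5.073 m
t = 1.2 * 25.472 * 5.073 / 4.488 = 34.551 s

34.551 s


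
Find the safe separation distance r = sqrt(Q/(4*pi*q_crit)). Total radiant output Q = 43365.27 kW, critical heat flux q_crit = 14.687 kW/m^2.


4*pi*q_crit = 184.56
Q/(4*pi*q_crit) = 234.96
r = sqrt(234.96) = 15.328 m

15.328 m


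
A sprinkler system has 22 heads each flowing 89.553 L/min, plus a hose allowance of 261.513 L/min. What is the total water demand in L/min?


Sprinkler demand = 22 * 89.553 = 1970.166 L/min
Total = 1970.166 + 261.513 = 2231.679 L/min

2231.679 L/min


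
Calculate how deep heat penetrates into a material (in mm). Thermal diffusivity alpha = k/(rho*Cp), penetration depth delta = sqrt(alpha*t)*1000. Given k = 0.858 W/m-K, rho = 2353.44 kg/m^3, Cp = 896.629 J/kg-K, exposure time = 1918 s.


alpha = 0.858 / (2353.44 * 896.629) = 4.0660e-07 m^2/s
alpha * t = 0.00077987
delta = sqrt(0.00077987) * 1000 = 27.926 mm

27.926 mm


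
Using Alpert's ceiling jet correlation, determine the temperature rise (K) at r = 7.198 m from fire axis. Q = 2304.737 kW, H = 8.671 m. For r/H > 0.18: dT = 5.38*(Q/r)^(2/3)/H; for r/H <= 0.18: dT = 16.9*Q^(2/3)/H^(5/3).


r/H = 7.198 / 8.671 = 0.83012
r/H > 0.18, so dT = 5.38*(Q/r)^(2/3)/H
Q/r = 320.19
(Q/r)^(2/3) = 46.803
dT = 5.38 * 46.803 / 8.671 = 29.039 K

29.039 K


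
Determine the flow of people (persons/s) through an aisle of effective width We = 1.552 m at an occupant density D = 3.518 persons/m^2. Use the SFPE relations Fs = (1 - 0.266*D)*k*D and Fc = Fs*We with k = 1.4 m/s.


1 - 0.266*D = 1 - 0.266*3.518 = 0.064212
Fs = 0.064212 * 1.4 * 3.518 = 0.31626 persons/(s*m)
Fc = 0.31626 * 1.552 = 0.49083 persons/s

0.49083 persons/s


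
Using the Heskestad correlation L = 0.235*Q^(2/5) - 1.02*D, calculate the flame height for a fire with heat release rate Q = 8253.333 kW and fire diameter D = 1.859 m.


Q^(2/5) = 36.868
0.235 * Q^(2/5) = 8.6640
1.02 * D = 1.8962
L = 6.7678 m

6.7678 m


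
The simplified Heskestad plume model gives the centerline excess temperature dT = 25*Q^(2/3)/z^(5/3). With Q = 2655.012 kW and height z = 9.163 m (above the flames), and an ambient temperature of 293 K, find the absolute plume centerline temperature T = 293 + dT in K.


Q^(2/3) = 191.74
z^(5/3) = 40.123
dT = 25 * 191.74 / 40.123 = 119.47 K
T = 293 + 119.47 = 412.47 K

412.47 K


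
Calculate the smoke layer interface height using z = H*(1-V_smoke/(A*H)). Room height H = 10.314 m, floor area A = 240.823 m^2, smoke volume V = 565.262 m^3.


V/(A*H) = 0.22758
1 - 0.22758 = 0.77242
z = 10.314 * 0.77242 = 7.9668 m

7.9668 m


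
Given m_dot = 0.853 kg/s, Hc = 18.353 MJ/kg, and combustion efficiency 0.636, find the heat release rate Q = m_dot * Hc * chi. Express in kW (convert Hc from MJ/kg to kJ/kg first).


Hc = 18.353 MJ/kg = 18.353 * 1000 kJ/kg = 18353 kJ/kg
Q = 0.853 kg/s * 18353 kJ/kg * 0.636 = 9956.6 kW

9956.6 kW


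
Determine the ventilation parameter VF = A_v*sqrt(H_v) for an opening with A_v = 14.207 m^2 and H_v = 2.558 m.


sqrt(H_v) = 1.5994
VF = 14.207 * 1.5994 = 22.722 m^(5/2)

22.722 m^(5/2)


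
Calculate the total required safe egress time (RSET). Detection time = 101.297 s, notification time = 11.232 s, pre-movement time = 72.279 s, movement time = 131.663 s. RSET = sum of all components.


Total = 101.297 + 11.232 + 72.279 + 131.663 = 316.471 s

316.471 s


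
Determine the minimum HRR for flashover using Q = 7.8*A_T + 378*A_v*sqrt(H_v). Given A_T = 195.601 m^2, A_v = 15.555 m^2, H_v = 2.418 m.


7.8*A_T = 1525.7
sqrt(H_v) = 1.5550
378*A_v*sqrt(H_v) = 9143.0
Q = 1525.7 + 9143.0 = 10669 kW

10669 kW


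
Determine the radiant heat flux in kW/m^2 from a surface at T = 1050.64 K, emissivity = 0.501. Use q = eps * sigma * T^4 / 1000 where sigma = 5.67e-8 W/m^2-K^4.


T^4 = 1.2185e+12
q = 0.501 * 5.67e-8 * 1.2185e+12 / 1000 = 34.613 kW/m^2

34.613 kW/m^2


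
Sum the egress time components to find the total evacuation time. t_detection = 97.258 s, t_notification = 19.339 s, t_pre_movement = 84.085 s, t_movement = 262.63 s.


Total = 97.258 + 19.339 + 84.085 + 262.63 = 463.312 s

463.312 s


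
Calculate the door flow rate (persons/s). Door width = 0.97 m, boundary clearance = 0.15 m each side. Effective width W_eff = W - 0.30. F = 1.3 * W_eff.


W_eff = 0.97 - 0.30 = 0.67 m
F = 1.3 * 0.67 = 0.871 persons/s

0.871 persons/s


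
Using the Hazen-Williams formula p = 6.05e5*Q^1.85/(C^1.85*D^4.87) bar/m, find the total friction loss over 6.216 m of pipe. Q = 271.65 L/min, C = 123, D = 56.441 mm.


Q^1.85 = 31836
C^1.85 = 7350.6
D^4.87 = 3.3905e+08
p/m = 0.0077283 bar/m
p_total = 0.0077283 * 6.216 = 0.048039 bar

0.048039 bar


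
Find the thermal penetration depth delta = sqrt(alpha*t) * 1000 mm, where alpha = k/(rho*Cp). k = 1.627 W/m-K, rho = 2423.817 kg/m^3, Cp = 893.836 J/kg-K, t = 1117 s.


alpha = 1.627 / (2423.817 * 893.836) = 7.5098e-07 m^2/s
alpha * t = 0.00083885
delta = sqrt(0.00083885) * 1000 = 28.963 mm

28.963 mm


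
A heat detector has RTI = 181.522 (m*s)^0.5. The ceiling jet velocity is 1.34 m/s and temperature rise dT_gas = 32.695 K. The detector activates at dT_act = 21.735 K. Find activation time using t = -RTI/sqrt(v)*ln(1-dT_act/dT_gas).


dT_act/dT_gas = 0.66478
ln(1 - 0.66478) = -1.0930
t = -181.522 / sqrt(1.34) * -1.0930 = 171.39 s

171.39 s


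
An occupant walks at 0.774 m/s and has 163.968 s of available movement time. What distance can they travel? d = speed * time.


d = 0.774 * 163.968 = 126.91 m

126.91 m


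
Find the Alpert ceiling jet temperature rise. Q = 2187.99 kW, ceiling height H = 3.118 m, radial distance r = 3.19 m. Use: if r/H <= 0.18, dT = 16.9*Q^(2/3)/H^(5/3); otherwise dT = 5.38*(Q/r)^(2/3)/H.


r/H = 3.19 / 3.118 = 1.0231
r/H > 0.18, so dT = 5.38*(Q/r)^(2/3)/H
Q/r = 685.89
(Q/r)^(2/3) = 77.774
dT = 5.38 * 77.774 / 3.118 = 134.20 K

134.20 K


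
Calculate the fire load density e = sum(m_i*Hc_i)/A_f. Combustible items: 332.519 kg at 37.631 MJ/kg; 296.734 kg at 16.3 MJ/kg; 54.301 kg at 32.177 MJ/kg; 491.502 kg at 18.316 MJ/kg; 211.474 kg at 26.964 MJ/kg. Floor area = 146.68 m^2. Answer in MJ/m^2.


Total energy = 332.519*37.631 + 296.734*16.3 + 54.301*32.177 + 491.502*18.316 + 211.474*26.964
= 12513.02 + 4836.764 + 1747.243 + 9002.351 + 5702.185
= 33801.57 MJ
e = 33801.57 / 146.68 = 230.44 MJ/m^2

230.44 MJ/m^2


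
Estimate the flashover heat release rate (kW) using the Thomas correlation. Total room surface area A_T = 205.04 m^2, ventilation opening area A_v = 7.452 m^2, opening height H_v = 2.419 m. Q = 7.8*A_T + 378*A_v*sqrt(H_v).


7.8*A_T = 1599.312
sqrt(H_v) = 1.5553
378*A_v*sqrt(H_v) = 4381.1
Q = 1599.312 + 4381.1 = 5980.4 kW

5980.4 kW


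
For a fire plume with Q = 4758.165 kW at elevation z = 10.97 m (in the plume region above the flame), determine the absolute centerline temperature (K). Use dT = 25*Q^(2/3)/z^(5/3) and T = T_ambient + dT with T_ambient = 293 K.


Q^(2/3) = 282.90
z^(5/3) = 54.160
dT = 25 * 282.90 / 54.160 = 130.58 K
T = 293 + 130.58 = 423.58 K

423.58 K


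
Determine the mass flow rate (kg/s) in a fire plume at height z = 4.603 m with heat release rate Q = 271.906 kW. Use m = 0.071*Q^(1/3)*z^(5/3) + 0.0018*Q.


Q^(1/3) = 6.4785
z^(5/3) = 12.737
First term = 0.071 * 6.4785 * 12.737 = 5.8587
Second term = 0.0018 * 271.906 = 0.48943
m = 6.3481 kg/s

6.3481 kg/s


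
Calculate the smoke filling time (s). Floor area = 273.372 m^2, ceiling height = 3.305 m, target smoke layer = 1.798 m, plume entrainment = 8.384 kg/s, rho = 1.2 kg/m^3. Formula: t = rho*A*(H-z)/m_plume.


H - z = 1.507 m
t = 1.2 * 273.372 * 1.507 / 8.384 = 58.965 s

58.965 s


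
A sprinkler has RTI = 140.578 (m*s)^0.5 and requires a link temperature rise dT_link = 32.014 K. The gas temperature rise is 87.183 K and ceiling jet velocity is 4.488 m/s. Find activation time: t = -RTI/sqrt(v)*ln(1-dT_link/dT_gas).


dT_link/dT_gas = 0.36720
ln(1 - 0.36720) = -0.45761
t = -140.578 / sqrt(4.488) * -0.45761 = 30.366 s

30.366 s


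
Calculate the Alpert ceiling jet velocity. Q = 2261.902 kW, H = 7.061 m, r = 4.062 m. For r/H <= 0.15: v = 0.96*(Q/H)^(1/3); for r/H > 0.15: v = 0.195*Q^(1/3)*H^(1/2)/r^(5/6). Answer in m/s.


r/H = 4.062 / 7.061 = 0.57527
r/H > 0.15, so v = 0.195*Q^(1/3)*H^(1/2)/r^(5/6)
Q^(1/3) = 13.127
H^(1/2) = 2.6573
r^(5/6) = 3.2158
v = 0.195 * 13.127 * 2.6573 / 3.2158 = 2.1152 m/s

2.1152 m/s


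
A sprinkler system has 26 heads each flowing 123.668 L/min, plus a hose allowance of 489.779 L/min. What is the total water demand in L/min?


Sprinkler demand = 26 * 123.668 = 3215.368 L/min
Total = 3215.368 + 489.779 = 3705.147 L/min

3705.147 L/min


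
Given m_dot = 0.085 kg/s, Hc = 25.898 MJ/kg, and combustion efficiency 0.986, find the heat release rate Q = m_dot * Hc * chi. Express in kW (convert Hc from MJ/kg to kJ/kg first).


Hc = 25.898 MJ/kg = 25.898 * 1000 kJ/kg = 25898 kJ/kg
Q = 0.085 kg/s * 25898 kJ/kg * 0.986 = 2170.5 kW

2170.5 kW


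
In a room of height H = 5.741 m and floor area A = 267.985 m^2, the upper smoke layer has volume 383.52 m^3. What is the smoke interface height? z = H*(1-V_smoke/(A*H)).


V/(A*H) = 0.24928
1 - 0.24928 = 0.75072
z = 5.741 * 0.75072 = 4.3099 m

4.3099 m


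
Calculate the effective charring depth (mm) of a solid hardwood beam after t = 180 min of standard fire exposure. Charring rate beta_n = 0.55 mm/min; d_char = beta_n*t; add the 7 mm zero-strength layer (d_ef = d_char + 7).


d_char = 0.55 * 180 = 99 mm
d_ef = 99 + 1.0*7 = 106 mm

106 mm


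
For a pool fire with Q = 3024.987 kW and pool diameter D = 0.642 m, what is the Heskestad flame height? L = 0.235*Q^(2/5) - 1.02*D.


Q^(2/5) = 24.677
0.235 * Q^(2/5) = 5.7991
1.02 * D = 0.65484
L = 5.1442 m

5.1442 m


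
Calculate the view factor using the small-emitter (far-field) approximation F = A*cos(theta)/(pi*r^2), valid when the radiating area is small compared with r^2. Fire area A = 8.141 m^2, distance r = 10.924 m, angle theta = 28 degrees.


cos(28 deg) = 0.88295
pi*r^2 = 374.90
F = 8.141 * 0.88295 / 374.90 = 0.019173

0.019173


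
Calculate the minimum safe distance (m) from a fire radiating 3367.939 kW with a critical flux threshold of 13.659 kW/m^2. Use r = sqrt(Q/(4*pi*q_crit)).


4*pi*q_crit = 171.64
Q/(4*pi*q_crit) = 19.622
r = sqrt(19.622) = 4.4296 m

4.4296 m


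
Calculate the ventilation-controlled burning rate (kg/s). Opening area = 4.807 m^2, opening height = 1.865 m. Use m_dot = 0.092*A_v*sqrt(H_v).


sqrt(H_v) = 1.3657
m_dot = 0.092 * 4.807 * 1.3657 = 0.60395 kg/s

0.60395 kg/s


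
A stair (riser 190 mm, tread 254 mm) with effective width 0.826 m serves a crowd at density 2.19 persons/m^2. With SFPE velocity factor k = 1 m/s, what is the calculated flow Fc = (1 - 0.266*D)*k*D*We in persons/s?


1 - 0.266*D = 1 - 0.266*2.19 = 0.41746
Fs = 0.41746 * 1 * 2.19 = 0.91424 persons/(s*m)
Fc = 0.91424 * 0.826 = 0.75516 persons/s

0.75516 persons/s


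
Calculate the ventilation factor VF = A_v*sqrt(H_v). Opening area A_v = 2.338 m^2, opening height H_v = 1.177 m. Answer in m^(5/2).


sqrt(H_v) = 1.0849
VF = 2.338 * 1.0849 = 2.5365 m^(5/2)

2.5365 m^(5/2)


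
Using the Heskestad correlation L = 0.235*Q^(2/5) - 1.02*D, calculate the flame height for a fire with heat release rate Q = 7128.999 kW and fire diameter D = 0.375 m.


Q^(2/5) = 34.771
0.235 * Q^(2/5) = 8.1711
1.02 * D = 0.38250
L = 7.7886 m

7.7886 m


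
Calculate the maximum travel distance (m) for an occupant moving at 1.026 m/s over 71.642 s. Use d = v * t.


d = 1.026 * 71.642 = 73.505 m

73.505 m


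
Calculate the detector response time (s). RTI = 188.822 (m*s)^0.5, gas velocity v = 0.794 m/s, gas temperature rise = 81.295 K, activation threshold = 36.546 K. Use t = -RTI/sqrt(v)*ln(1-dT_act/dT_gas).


dT_act/dT_gas = 0.44955
ln(1 - 0.44955) = -0.59702
t = -188.822 / sqrt(0.794) * -0.59702 = 126.51 s

126.51 s


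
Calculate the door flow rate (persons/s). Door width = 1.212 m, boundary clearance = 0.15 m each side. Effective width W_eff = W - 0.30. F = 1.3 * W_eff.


W_eff = 1.212 - 0.30 = 0.912 m
F = 1.3 * 0.912 = 1.1856 persons/s

1.1856 persons/s


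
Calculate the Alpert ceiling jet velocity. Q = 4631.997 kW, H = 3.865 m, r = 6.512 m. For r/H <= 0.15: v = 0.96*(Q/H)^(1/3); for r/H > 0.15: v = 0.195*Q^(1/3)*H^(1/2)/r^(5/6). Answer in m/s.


r/H = 6.512 / 3.865 = 1.6849
r/H > 0.15, so v = 0.195*Q^(1/3)*H^(1/2)/r^(5/6)
Q^(1/3) = 16.670
H^(1/2) = 1.9660
r^(5/6) = 4.7654
v = 0.195 * 16.670 * 1.9660 / 4.7654 = 1.3410 m/s

1.3410 m/s


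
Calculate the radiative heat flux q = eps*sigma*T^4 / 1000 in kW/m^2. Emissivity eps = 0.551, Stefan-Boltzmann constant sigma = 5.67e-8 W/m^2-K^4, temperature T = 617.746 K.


T^4 = 1.4563e+11
q = 0.551 * 5.67e-8 * 1.4563e+11 / 1000 = 4.5496 kW/m^2

4.5496 kW/m^2


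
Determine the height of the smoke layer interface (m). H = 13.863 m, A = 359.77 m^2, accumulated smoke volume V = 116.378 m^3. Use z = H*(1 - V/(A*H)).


V/(A*H) = 0.023334
1 - 0.023334 = 0.97667
z = 13.863 * 0.97667 = 13.540 m

13.540 m


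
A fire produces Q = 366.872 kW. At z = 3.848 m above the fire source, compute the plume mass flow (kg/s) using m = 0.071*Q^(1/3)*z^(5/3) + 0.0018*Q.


Q^(1/3) = 7.1588
z^(5/3) = 9.4491
First term = 0.071 * 7.1588 * 9.4491 = 4.8027
Second term = 0.0018 * 366.872 = 0.66037
m = 5.4631 kg/s

5.4631 kg/s


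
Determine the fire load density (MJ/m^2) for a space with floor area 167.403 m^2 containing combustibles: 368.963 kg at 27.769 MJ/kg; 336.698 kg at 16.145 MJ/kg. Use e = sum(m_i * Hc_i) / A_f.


Total energy = 368.963*27.769 + 336.698*16.145
= 10245.73 + 5435.989
= 15681.72 MJ
e = 15681.72 / 167.403 = 93.676 MJ/m^2

93.676 MJ/m^2


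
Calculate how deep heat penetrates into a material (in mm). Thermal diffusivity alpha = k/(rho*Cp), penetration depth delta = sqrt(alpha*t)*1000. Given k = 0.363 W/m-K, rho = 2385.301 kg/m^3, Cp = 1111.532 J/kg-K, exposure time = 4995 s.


alpha = 0.363 / (2385.301 * 1111.532) = 1.3691e-07 m^2/s
alpha * t = 0.00068388
delta = sqrt(0.00068388) * 1000 = 26.151 mm

26.151 mm


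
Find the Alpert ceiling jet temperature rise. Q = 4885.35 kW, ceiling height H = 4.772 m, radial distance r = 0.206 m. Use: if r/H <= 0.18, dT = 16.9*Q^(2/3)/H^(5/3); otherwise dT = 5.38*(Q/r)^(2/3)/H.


r/H = 0.206 / 4.772 = 0.043168
r/H <= 0.18, so dT = 16.9*Q^(2/3)/H^(5/3)
Q^(2/3) = 287.91
H^(5/3) = 13.526
dT = 16.9 * 287.91 / 13.526 = 359.74 K

359.74 K


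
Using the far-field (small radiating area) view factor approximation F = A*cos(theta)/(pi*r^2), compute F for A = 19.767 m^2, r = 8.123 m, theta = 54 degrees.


cos(54 deg) = 0.58779
pi*r^2 = 207.29
F = 19.767 * 0.58779 / 207.29 = 0.056050

0.056050


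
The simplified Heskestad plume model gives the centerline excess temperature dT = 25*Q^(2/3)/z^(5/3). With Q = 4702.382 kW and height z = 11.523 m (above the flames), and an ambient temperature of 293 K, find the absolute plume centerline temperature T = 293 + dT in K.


Q^(2/3) = 280.68
z^(5/3) = 58.786
dT = 25 * 280.68 / 58.786 = 119.36 K
T = 293 + 119.36 = 412.36 K

412.36 K


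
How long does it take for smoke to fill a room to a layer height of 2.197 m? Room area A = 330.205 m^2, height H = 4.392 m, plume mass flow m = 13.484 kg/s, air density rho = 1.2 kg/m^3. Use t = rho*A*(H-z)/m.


H - z = 2.195 m
t = 1.2 * 330.205 * 2.195 / 13.484 = 64.503 s

64.503 s


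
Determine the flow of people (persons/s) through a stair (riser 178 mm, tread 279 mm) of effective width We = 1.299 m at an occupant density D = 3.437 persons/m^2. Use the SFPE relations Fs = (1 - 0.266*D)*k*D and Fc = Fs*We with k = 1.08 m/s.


1 - 0.266*D = 1 - 0.266*3.437 = 0.085758
Fs = 0.085758 * 1.08 * 3.437 = 0.31833 persons/(s*m)
Fc = 0.31833 * 1.299 = 0.41351 persons/s

0.41351 persons/s


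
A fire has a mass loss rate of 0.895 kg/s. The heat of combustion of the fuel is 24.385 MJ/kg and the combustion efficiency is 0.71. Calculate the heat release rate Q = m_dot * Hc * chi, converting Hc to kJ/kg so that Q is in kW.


Hc = 24.385 MJ/kg = 24.385 * 1000 kJ/kg = 24385 kJ/kg
Q = 0.895 kg/s * 24385 kJ/kg * 0.71 = 15495 kW

15495 kW


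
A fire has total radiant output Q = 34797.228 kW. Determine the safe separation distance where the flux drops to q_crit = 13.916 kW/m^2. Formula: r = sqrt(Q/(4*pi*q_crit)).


4*pi*q_crit = 174.87
Q/(4*pi*q_crit) = 198.99
r = sqrt(198.99) = 14.106 m

14.106 m


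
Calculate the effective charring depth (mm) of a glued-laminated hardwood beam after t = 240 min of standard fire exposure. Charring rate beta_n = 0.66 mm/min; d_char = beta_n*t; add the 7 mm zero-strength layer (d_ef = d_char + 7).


d_char = 0.66 * 240 = 158.4 mm
d_ef = 158.4 + 1.0*7 = 165.4 mm

165.4 mm


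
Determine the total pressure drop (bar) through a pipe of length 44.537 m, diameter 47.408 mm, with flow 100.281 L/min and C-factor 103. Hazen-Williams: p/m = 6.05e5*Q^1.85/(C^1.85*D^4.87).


Q^1.85 = 5038.0
C^1.85 = 5293.6
D^4.87 = 1.4501e+08
p/m = 0.0039707 bar/m
p_total = 0.0039707 * 44.537 = 0.17684 bar

0.17684 bar


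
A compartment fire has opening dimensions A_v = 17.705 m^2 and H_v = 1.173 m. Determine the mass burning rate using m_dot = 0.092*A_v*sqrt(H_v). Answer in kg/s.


sqrt(H_v) = 1.0831
m_dot = 0.092 * 17.705 * 1.0831 = 1.7641 kg/s

1.7641 kg/s


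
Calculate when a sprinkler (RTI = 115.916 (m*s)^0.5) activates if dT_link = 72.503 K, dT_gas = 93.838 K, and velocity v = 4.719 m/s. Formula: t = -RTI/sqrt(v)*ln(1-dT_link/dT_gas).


dT_link/dT_gas = 0.77264
ln(1 - 0.77264) = -1.4812
t = -115.916 / sqrt(4.719) * -1.4812 = 79.038 s

79.038 s


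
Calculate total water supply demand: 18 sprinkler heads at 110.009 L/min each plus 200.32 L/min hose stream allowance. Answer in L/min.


Sprinkler demand = 18 * 110.009 = 1980.162 L/min
Total = 1980.162 + 200.32 = 2180.482 L/min

2180.482 L/min


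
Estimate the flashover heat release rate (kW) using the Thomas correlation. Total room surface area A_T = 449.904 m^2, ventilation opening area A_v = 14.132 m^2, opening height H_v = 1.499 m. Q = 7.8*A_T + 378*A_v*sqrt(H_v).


7.8*A_T = 3509.3
sqrt(H_v) = 1.2243
378*A_v*sqrt(H_v) = 6540.3
Q = 3509.3 + 6540.3 = 10050 kW

10050 kW


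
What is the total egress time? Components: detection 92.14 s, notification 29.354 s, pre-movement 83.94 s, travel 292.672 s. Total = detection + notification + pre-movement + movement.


Total = 92.14 + 29.354 + 83.94 + 292.672 = 498.106 s

498.106 s


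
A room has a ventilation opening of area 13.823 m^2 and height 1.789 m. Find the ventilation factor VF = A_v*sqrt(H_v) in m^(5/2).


sqrt(H_v) = 1.3375
VF = 13.823 * 1.3375 = 18.489 m^(5/2)

18.489 m^(5/2)


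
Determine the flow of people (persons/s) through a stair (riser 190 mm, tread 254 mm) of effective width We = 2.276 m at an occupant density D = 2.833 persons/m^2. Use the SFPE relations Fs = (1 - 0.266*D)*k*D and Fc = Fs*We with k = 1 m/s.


1 - 0.266*D = 1 - 0.266*2.833 = 0.24642
Fs = 0.24642 * 1 * 2.833 = 0.69811 persons/(s*m)
Fc = 0.69811 * 2.276 = 1.5889 persons/s

1.5889 persons/s


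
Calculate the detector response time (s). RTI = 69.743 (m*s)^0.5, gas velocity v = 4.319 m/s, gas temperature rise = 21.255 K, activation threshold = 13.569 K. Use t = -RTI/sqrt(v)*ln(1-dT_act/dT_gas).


dT_act/dT_gas = 0.63839
ln(1 - 0.63839) = -1.0172
t = -69.743 / sqrt(4.319) * -1.0172 = 34.136 s

34.136 s


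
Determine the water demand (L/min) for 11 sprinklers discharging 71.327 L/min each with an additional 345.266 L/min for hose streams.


Sprinkler demand = 11 * 71.327 = 784.597 L/min
Total = 784.597 + 345.266 = 1129.863 L/min

1129.863 L/min


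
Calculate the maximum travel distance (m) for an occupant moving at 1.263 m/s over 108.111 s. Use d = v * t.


d = 1.263 * 108.111 = 136.54 m

136.54 m


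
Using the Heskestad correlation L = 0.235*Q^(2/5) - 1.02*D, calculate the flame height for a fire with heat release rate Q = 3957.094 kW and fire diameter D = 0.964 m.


Q^(2/5) = 27.476
0.235 * Q^(2/5) = 6.4568
1.02 * D = 0.98328
L = 5.4735 m

5.4735 m


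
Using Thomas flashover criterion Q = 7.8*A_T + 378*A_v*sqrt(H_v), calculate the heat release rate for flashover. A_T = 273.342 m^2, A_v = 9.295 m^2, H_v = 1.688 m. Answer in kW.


7.8*A_T = 2132.1
sqrt(H_v) = 1.2992
378*A_v*sqrt(H_v) = 4564.9
Q = 2132.1 + 4564.9 = 6696.9 kW

6696.9 kW


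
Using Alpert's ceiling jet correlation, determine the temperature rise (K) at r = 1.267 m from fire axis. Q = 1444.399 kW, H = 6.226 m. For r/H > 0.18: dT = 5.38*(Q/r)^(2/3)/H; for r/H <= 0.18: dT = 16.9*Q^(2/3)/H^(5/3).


r/H = 1.267 / 6.226 = 0.20350
r/H > 0.18, so dT = 5.38*(Q/r)^(2/3)/H
Q/r = 1140.0
(Q/r)^(2/3) = 109.13
dT = 5.38 * 109.13 / 6.226 = 94.300 K

94.300 K


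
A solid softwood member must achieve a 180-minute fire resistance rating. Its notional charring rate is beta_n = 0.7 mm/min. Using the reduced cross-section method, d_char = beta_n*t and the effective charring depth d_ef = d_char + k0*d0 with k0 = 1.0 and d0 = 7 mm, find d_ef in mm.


d_char = 0.7 * 180 = 126 mm
d_ef = 126 + 1.0*7 = 133 mm

133 mm


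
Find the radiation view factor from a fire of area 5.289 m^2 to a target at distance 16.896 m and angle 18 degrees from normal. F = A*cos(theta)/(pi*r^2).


cos(18 deg) = 0.95106
pi*r^2 = 896.85
F = 5.289 * 0.95106 / 896.85 = 0.0056087

0.0056087


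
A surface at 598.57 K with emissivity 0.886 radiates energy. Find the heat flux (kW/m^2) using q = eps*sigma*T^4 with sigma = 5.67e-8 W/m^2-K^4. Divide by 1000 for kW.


T^4 = 1.2837e+11
q = 0.886 * 5.67e-8 * 1.2837e+11 / 1000 = 6.4488 kW/m^2

6.4488 kW/m^2


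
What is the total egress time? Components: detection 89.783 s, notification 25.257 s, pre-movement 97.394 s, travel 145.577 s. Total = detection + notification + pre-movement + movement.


Total = 89.783 + 25.257 + 97.394 + 145.577 = 358.011 s

358.011 s


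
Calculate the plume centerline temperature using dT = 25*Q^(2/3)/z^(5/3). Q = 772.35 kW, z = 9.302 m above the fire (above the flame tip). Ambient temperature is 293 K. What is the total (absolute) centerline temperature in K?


Q^(2/3) = 84.180
z^(5/3) = 41.143
dT = 25 * 84.180 / 41.143 = 51.151 K
T = 293 + 51.151 = 344.15 K

344.15 K


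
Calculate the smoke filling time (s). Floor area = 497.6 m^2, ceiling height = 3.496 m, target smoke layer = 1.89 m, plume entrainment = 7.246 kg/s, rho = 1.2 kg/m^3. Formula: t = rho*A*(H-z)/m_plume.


H - z = 1.606 m
t = 1.2 * 497.6 * 1.606 / 7.246 = 132.35 s

132.35 s


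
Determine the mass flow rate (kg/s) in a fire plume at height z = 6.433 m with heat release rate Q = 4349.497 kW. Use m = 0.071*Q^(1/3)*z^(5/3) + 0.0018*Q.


Q^(1/3) = 16.323
z^(5/3) = 22.251
First term = 0.071 * 16.323 * 22.251 = 25.789
Second term = 0.0018 * 4349.497 = 7.8291
m = 33.618 kg/s

33.618 kg/s


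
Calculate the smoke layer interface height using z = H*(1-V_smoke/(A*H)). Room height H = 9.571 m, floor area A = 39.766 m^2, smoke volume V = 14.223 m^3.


V/(A*H) = 0.037370
1 - 0.037370 = 0.96263
z = 9.571 * 0.96263 = 9.2133 m

9.2133 m


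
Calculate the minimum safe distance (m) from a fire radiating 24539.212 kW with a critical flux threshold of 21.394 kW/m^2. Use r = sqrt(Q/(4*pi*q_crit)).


4*pi*q_crit = 268.84
Q/(4*pi*q_crit) = 91.276
r = sqrt(91.276) = 9.5539 m

9.5539 m


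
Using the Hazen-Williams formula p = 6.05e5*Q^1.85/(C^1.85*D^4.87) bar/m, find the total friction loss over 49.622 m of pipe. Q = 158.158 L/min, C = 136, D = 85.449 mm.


Q^1.85 = 11704
C^1.85 = 8852.1
D^4.87 = 2.5551e+09
p/m = 0.00031305 bar/m
p_total = 0.00031305 * 49.622 = 0.015534 bar

0.015534 bar


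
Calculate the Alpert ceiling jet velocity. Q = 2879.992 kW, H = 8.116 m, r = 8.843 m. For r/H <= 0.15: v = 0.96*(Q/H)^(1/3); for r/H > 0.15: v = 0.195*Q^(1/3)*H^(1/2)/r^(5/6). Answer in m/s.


r/H = 8.843 / 8.116 = 1.0896
r/H > 0.15, so v = 0.195*Q^(1/3)*H^(1/2)/r^(5/6)
Q^(1/3) = 14.228
H^(1/2) = 2.8489
r^(5/6) = 6.1494
v = 0.195 * 14.228 * 2.8489 / 6.1494 = 1.2853 m/s

1.2853 m/s


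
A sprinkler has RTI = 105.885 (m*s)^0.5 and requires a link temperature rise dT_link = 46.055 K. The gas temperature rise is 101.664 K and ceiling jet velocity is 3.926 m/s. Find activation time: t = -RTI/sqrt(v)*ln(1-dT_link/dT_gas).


dT_link/dT_gas = 0.45301
ln(1 - 0.45301) = -0.60333
t = -105.885 / sqrt(3.926) * -0.60333 = 32.241 s

32.241 s


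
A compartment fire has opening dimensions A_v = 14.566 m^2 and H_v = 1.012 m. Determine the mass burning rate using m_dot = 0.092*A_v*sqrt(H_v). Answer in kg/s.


sqrt(H_v) = 1.0060
m_dot = 0.092 * 14.566 * 1.0060 = 1.3481 kg/s

1.3481 kg/s


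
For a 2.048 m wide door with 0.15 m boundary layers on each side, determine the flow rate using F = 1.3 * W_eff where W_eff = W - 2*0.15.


W_eff = 2.048 - 0.30 = 1.748 m
F = 1.3 * 1.748 = 2.2724 persons/s

2.2724 persons/s


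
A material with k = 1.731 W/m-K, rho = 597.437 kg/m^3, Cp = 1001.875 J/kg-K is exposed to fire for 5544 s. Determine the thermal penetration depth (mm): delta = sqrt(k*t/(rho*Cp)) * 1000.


alpha = 1.731 / (597.437 * 1001.875) = 2.8920e-06 m^2/s
alpha * t = 0.016033
delta = sqrt(0.016033) * 1000 = 126.62 mm

126.62 mm


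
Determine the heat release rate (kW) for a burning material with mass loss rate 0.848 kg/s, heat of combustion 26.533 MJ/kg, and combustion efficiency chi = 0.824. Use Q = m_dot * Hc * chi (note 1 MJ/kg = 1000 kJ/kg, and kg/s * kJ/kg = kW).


Hc = 26.533 MJ/kg = 26.533 * 1000 kJ/kg = 26533 kJ/kg
Q = 0.848 kg/s * 26533 kJ/kg * 0.824 = 18540 kW

18540 kW


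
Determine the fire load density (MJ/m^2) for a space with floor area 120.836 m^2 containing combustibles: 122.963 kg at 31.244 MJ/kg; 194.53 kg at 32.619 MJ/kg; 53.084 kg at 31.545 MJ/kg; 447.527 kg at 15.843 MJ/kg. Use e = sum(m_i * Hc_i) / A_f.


Total energy = 122.963*31.244 + 194.53*32.619 + 53.084*31.545 + 447.527*15.843
= 3841.856 + 6345.374 + 1674.535 + 7090.170
= 18951.94 MJ
e = 18951.94 / 120.836 = 156.84 MJ/m^2

156.84 MJ/m^2


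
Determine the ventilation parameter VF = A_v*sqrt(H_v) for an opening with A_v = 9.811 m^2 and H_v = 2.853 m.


sqrt(H_v) = 1.6891
VF = 9.811 * 1.6891 = 16.572 m^(5/2)

16.572 m^(5/2)


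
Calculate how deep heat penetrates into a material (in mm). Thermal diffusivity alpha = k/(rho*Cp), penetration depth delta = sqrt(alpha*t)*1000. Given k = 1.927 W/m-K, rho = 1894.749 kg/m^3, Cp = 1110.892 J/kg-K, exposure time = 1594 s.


alpha = 1.927 / (1894.749 * 1110.892) = 9.1550e-07 m^2/s
alpha * t = 0.0014593
delta = sqrt(0.0014593) * 1000 = 38.201 mm

38.201 mm


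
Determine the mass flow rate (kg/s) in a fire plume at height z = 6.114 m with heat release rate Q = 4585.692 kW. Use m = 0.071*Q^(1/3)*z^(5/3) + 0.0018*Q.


Q^(1/3) = 16.614
z^(5/3) = 20.443
First term = 0.071 * 16.614 * 20.443 = 24.114
Second term = 0.0018 * 4585.692 = 8.2542
m = 32.368 kg/s

32.368 kg/s


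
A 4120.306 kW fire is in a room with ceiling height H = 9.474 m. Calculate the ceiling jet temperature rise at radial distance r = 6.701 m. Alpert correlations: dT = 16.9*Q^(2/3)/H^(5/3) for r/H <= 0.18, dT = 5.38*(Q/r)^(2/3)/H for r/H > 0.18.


r/H = 6.701 / 9.474 = 0.70730
r/H > 0.18, so dT = 5.38*(Q/r)^(2/3)/H
Q/r = 614.88
(Q/r)^(2/3) = 72.309
dT = 5.38 * 72.309 / 9.474 = 41.062 K

41.062 K


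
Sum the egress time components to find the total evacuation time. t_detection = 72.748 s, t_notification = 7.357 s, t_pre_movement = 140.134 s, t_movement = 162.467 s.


Total = 72.748 + 7.357 + 140.134 + 162.467 = 382.706 s

382.706 s


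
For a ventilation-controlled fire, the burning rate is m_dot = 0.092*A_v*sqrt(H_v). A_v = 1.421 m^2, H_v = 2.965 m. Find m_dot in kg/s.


sqrt(H_v) = 1.7219
m_dot = 0.092 * 1.421 * 1.7219 = 0.22511 kg/s

0.22511 kg/s


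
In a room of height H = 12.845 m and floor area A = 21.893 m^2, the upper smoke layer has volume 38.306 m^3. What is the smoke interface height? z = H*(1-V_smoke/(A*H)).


V/(A*H) = 0.13622
1 - 0.13622 = 0.86378
z = 12.845 * 0.86378 = 11.095 m

11.095 m


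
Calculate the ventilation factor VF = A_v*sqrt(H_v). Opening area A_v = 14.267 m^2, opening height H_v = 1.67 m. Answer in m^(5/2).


sqrt(H_v) = 1.2923
VF = 14.267 * 1.2923 = 18.437 m^(5/2)

18.437 m^(5/2)


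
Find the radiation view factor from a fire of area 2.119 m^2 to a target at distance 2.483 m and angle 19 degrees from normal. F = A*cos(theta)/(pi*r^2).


cos(19 deg) = 0.94552
pi*r^2 = 19.369
F = 2.119 * 0.94552 / 19.369 = 0.10344

0.10344


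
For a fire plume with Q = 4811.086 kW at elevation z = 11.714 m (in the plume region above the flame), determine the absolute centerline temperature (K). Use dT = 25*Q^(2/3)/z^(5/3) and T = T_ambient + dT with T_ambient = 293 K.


Q^(2/3) = 284.99
z^(5/3) = 60.419
dT = 25 * 284.99 / 60.419 = 117.92 K
T = 293 + 117.92 = 410.92 K

410.92 K


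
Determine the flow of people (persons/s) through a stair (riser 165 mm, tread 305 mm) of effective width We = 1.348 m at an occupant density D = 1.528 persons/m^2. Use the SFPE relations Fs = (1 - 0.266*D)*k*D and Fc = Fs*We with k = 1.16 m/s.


1 - 0.266*D = 1 - 0.266*1.528 = 0.59355
Fs = 0.59355 * 1.16 * 1.528 = 1.0521 persons/(s*m)
Fc = 1.0521 * 1.348 = 1.4182 persons/s

1.4182 persons/s


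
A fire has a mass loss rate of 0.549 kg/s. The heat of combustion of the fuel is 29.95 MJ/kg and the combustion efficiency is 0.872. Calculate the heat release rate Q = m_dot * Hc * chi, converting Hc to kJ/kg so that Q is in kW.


Hc = 29.95 MJ/kg = 29.95 * 1000 kJ/kg = 29950 kJ/kg
Q = 0.549 kg/s * 29950 kJ/kg * 0.872 = 14338 kW

14338 kW


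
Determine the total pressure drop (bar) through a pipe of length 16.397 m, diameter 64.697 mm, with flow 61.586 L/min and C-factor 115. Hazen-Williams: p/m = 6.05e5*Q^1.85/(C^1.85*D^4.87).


Q^1.85 = 2044.3
C^1.85 = 6490.7
D^4.87 = 6.5918e+08
p/m = 0.00028907 bar/m
p_total = 0.00028907 * 16.397 = 0.0047399 bar

0.0047399 bar


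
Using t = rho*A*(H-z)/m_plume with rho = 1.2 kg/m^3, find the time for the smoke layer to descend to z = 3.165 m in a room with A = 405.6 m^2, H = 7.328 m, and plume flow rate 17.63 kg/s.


H - z = 4.163 m
t = 1.2 * 405.6 * 4.163 / 17.63 = 114.93 s

114.93 s


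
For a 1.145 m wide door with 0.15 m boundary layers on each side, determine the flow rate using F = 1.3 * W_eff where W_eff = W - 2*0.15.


W_eff = 1.145 - 0.30 = 0.845 m
F = 1.3 * 0.845 = 1.0985 persons/s

1.0985 persons/s


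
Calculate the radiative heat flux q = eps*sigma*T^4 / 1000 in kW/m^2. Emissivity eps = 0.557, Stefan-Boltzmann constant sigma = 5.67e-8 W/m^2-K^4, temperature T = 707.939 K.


T^4 = 2.5118e+11
q = 0.557 * 5.67e-8 * 2.5118e+11 / 1000 = 7.9327 kW/m^2

7.9327 kW/m^2


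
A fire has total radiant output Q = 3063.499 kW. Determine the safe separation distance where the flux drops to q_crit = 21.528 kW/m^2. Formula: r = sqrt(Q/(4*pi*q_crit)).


4*pi*q_crit = 270.53
Q/(4*pi*q_crit) = 11.324
r = sqrt(11.324) = 3.3651 m

3.3651 m


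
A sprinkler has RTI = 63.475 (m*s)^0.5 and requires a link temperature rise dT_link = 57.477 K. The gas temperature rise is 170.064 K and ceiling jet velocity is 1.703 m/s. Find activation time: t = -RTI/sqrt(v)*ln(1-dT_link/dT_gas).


dT_link/dT_gas = 0.33797
ln(1 - 0.33797) = -0.41245
t = -63.475 / sqrt(1.703) * -0.41245 = 20.062 s

20.062 s


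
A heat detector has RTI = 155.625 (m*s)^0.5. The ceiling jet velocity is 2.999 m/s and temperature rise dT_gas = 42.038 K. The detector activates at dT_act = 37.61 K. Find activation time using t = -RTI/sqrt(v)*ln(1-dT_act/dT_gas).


dT_act/dT_gas = 0.89467
ln(1 - 0.89467) = -2.2506
t = -155.625 / sqrt(2.999) * -2.2506 = 202.25 s

202.25 s


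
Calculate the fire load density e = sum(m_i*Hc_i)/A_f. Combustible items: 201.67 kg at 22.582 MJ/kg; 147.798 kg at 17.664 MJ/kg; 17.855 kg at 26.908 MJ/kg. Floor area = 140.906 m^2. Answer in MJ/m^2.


Total energy = 201.67*22.582 + 147.798*17.664 + 17.855*26.908
= 4554.112 + 2610.704 + 480.4423
= 7645.258 MJ
e = 7645.258 / 140.906 = 54.258 MJ/m^2

54.258 MJ/m^2


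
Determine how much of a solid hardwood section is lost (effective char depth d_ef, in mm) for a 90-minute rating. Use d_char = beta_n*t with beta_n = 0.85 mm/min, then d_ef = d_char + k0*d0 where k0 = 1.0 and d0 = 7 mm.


d_char = 0.85 * 90 = 76.5 mm
d_ef = 76.5 + 1.0*7 = 83.5 mm

83.5 mm


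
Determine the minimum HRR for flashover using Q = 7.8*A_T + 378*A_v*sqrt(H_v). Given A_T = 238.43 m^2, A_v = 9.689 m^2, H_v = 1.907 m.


7.8*A_T = 1859.754
sqrt(H_v) = 1.3809
378*A_v*sqrt(H_v) = 5057.6
Q = 1859.754 + 5057.6 = 6917.4 kW

6917.4 kW


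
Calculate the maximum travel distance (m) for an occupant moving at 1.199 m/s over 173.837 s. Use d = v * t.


d = 1.199 * 173.837 = 208.43 m

208.43 m


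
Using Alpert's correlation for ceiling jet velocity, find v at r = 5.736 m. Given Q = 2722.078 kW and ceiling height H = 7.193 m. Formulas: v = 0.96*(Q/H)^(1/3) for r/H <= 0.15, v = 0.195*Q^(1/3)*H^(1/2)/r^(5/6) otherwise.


r/H = 5.736 / 7.193 = 0.79744
r/H > 0.15, so v = 0.195*Q^(1/3)*H^(1/2)/r^(5/6)
Q^(1/3) = 13.963
H^(1/2) = 2.6820
r^(5/6) = 4.2872
v = 0.195 * 13.963 * 2.6820 / 4.2872 = 1.7033 m/s

1.7033 m/s


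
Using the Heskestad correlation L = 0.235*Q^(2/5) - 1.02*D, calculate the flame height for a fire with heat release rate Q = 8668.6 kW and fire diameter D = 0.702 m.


Q^(2/5) = 37.599
0.235 * Q^(2/5) = 8.8358
1.02 * D = 0.71604
L = 8.1198 m

8.1198 m


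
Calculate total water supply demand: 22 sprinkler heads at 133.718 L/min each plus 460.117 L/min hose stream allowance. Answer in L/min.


Sprinkler demand = 22 * 133.718 = 2941.796 L/min
Total = 2941.796 + 460.117 = 3401.913 L/min

3401.913 L/min


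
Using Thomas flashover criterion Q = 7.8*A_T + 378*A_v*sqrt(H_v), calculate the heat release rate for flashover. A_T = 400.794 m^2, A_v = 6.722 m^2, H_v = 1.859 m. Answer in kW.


7.8*A_T = 3126.2
sqrt(H_v) = 1.3635
378*A_v*sqrt(H_v) = 3464.4
Q = 3126.2 + 3464.4 = 6590.6 kW

6590.6 kW


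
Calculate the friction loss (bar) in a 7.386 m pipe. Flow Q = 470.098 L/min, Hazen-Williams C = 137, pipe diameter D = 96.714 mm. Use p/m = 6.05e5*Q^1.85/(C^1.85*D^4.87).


Q^1.85 = 87811
C^1.85 = 8972.9
D^4.87 = 4.6702e+09
p/m = 0.0012678 bar/m
p_total = 0.0012678 * 7.386 = 0.0093637 bar

0.0093637 bar


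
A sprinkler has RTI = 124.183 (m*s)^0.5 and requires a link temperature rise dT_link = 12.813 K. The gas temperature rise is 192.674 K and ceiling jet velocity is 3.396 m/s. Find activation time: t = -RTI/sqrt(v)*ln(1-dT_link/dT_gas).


dT_link/dT_gas = 0.066501
ln(1 - 0.066501) = -0.068815
t = -124.183 / sqrt(3.396) * -0.068815 = 4.6373 s

4.6373 s


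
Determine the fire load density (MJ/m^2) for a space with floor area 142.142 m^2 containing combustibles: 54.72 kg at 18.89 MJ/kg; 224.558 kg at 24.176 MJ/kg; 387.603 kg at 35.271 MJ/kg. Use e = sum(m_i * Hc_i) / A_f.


Total energy = 54.72*18.89 + 224.558*24.176 + 387.603*35.271
= 1033.661 + 5428.914 + 13671.15
= 20133.72 MJ
e = 20133.72 / 142.142 = 141.65 MJ/m^2

141.65 MJ/m^2


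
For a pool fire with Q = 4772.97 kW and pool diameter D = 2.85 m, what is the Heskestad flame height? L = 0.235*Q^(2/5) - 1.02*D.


Q^(2/5) = 29.615
0.235 * Q^(2/5) = 6.9596
1.02 * D = 2.907
L = 4.0526 m

4.0526 m


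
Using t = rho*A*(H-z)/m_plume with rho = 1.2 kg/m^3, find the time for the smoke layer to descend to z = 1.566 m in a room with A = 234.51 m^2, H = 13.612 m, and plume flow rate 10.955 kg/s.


H - z = 12.046 m
t = 1.2 * 234.51 * 12.046 / 10.955 = 309.44 s

309.44 s


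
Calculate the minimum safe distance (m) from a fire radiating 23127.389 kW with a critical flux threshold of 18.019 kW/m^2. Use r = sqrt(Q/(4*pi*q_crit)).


4*pi*q_crit = 226.43
Q/(4*pi*q_crit) = 102.14
r = sqrt(102.14) = 10.106 m

10.106 m


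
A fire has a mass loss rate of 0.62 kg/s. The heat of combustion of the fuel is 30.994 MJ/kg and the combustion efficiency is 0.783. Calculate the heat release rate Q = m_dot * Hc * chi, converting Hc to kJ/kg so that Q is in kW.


Hc = 30.994 MJ/kg = 30.994 * 1000 kJ/kg = 30994 kJ/kg
Q = 0.62 kg/s * 30994 kJ/kg * 0.783 = 15046 kW

15046 kW


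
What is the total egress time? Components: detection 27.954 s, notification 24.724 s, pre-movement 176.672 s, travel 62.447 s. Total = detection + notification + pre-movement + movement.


Total = 27.954 + 24.724 + 176.672 + 62.447 = 291.797 s

291.797 s


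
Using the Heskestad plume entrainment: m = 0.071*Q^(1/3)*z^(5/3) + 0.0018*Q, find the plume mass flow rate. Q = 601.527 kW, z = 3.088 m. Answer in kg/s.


Q^(1/3) = 8.4415
z^(5/3) = 6.5483
First term = 0.071 * 8.4415 * 6.5483 = 3.9247
Second term = 0.0018 * 601.527 = 1.0827
m = 5.0074 kg/s

5.0074 kg/s


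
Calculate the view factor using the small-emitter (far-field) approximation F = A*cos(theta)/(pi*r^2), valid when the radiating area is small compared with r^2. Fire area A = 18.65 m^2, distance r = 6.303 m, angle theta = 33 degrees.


cos(33 deg) = 0.83867
pi*r^2 = 124.81
F = 18.65 * 0.83867 / 124.81 = 0.12532

0.12532


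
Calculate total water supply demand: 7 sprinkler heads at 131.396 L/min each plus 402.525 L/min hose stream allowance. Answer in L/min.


Sprinkler demand = 7 * 131.396 = 919.772 L/min
Total = 919.772 + 402.525 = 1322.297 L/min

1322.297 L/min


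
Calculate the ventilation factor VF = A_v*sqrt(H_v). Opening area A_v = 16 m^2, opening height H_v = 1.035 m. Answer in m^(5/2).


sqrt(H_v) = 1.0173
VF = 16 * 1.0173 = 16.278 m^(5/2)

16.278 m^(5/2)


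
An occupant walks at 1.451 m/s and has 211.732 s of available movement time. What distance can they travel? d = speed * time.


d = 1.451 * 211.732 = 307.22 m

307.22 m


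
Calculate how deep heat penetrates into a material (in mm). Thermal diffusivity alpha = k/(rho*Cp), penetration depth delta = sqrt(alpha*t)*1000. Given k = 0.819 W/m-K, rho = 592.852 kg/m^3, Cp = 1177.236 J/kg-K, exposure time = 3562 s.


alpha = 0.819 / (592.852 * 1177.236) = 1.1735e-06 m^2/s
alpha * t = 0.0041799
delta = sqrt(0.0041799) * 1000 = 64.652 mm

64.652 mm


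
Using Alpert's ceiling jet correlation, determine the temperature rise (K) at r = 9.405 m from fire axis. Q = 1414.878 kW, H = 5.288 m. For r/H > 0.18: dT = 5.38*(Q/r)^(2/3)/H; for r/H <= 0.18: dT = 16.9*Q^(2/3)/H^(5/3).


r/H = 9.405 / 5.288 = 1.7786
r/H > 0.18, so dT = 5.38*(Q/r)^(2/3)/H
Q/r = 150.44
(Q/r)^(2/3) = 28.286
dT = 5.38 * 28.286 / 5.288 = 28.778 K

28.778 K


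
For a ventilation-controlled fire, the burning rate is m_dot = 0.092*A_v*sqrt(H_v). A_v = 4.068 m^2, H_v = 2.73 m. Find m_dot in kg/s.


sqrt(H_v) = 1.6523
m_dot = 0.092 * 4.068 * 1.6523 = 0.61837 kg/s

0.61837 kg/s


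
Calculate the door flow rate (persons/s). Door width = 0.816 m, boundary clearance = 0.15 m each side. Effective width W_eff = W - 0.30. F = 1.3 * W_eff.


W_eff = 0.816 - 0.30 = 0.516 m
F = 1.3 * 0.516 = 0.67080 persons/s

0.67080 persons/s
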